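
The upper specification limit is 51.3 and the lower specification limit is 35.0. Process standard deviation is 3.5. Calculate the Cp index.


Cp = (51.3 - 35.0) / (6 * 3.5)

0.78


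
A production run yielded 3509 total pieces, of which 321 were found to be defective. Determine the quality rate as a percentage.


Formula: Quality Rate = Good Pieces / Total Pieces * 100
Good pieces = 3509 - 321 = 3188
QR = 3188 / 3509 * 100 = 90.9%

90.9%


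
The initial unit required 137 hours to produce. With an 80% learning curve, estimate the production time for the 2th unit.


Formula: T_n = T_1 * (learning_rate)^(log2(n)) where learning_rate = rate/100
Doublings = log2(2) = 1
T_n = 137 * 0.8^1
T_n = 137 * 0.8 = 109.6 hours

109.6 hours


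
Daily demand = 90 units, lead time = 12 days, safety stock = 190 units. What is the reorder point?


Formula: ROP = (Daily Demand * Lead Time) + Safety Stock
Demand during lead time = 90 * 12 = 1080 units
ROP = 1080 + 190 = 1270 units

1270 units


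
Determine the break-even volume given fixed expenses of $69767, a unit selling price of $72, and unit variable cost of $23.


Formula: BEQ = Fixed Costs / (Price - Variable Cost)
Contribution margin = $72 - $23 = $49/unit
BEQ = ceil($69767 / $49/unit) = ceil(1423.82) = 1424 units

1424 units


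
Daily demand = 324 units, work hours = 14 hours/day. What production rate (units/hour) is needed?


Formula: Production Rate = Daily Demand / Available Hours
Rate = 324 units/day / 14 hours/day
Rate = 23.1 units/hour

23.1 units/hour


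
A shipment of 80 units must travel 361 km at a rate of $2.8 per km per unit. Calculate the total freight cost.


TC = dist * cost * units = 361 * 2.8 * 80 = $80864.00

$80864.00


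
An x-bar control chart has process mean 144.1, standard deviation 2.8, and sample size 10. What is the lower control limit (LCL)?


LCL = 144.1 - 3 * 2.8 / sqrt(10)

141.44


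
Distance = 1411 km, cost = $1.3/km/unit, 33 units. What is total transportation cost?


TC = dist * cost * units = 1411 * 1.3 * 33 = $60531.90

$60531.90


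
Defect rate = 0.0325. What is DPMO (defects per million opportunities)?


DPMO = defect_rate * 1000000 = 0.0325 * 1000000

32500


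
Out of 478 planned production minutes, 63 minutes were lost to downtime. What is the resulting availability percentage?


Formula: Availability = (Planned Time - Downtime) / Planned Time * 100
Uptime = 478 - 63 = 415 min
Availability = 415 / 478 * 100 = 86.8%

86.8%


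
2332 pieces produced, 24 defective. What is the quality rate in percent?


Formula: Quality Rate = Good Pieces / Total Pieces * 100
Good pieces = 2332 - 24 = 2308
QR = 2308 / 2332 * 100 = 99.0%

99.0%


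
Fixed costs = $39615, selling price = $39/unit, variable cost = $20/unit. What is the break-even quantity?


Formula: BEQ = Fixed Costs / (Price - Variable Cost)
Contribution margin = $39 - $20 = $19/unit
BEQ = ceil($39615 / $19/unit) = ceil(2085.0) = 2085 units

2085 units


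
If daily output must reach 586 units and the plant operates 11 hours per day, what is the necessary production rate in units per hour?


Formula: Production Rate = Daily Demand / Available Hours
Rate = 586 units/day / 11 hours/day
Rate = 53.3 units/hour

53.3 units/hour


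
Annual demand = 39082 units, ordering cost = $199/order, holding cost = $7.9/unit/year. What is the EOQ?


Formula: EOQ = sqrt(2 * D * S / H)
Numerator: 2 * 39082 * 199 = 15554636
2DS/H = 15554636 / 7.9 = 1968941.3
EOQ = sqrt(1968941.3) = 1403.2 units

1403.2 units


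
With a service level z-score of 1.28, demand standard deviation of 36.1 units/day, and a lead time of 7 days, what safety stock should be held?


Formula: SS = z * sigma_d * sqrt(LT)
sqrt(LT) = sqrt(7) = 2.6458
SS = 1.28 * 36.1 * 2.6458
SS = 122.3 units

122.3 units


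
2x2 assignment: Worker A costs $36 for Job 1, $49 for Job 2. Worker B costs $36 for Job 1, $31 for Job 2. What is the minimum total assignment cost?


Option 1: A->1 + B->2 = $36 + $31 = $67
Option 2: A->2 + B->1 = $49 + $36 = $85
Min cost = min($67, $85) = $67

$67


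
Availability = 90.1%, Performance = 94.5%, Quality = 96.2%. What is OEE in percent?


Formula: OEE = Availability * Performance * Quality / 10000
A * P = 90.1% * 94.5% / 100 = 85.14%
OEE = 85.14% * 96.2% / 100 = 81.9%

81.9%


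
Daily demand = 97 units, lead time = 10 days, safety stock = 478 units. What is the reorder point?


Formula: ROP = (Daily Demand * Lead Time) + Safety Stock
Demand during lead time = 97 * 10 = 970 units
ROP = 970 + 478 = 1448 units

1448 units


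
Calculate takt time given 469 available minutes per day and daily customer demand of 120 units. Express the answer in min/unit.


Formula: Takt Time = Available Production Time / Customer Demand
Takt = 469 min/day / 120 units/day
Takt = 3.91 min/unit

3.91 min/unit


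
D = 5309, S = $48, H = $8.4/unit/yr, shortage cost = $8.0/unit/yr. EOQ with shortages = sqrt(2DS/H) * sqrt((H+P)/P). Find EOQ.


Formula: EOQ* = sqrt(2DS/H) * sqrt((H+P)/P)
Base EOQ = sqrt(2*5309*48/8.4) = 246.32 units
Correction = sqrt((8.4+8.0)/8.0) = 1.43178
EOQ* = 246.32 * 1.43178 = 352.7 units

352.7 units


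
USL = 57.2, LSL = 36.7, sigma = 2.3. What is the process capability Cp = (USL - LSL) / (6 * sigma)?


Cp = (57.2 - 36.7) / (6 * 2.3)

1.49


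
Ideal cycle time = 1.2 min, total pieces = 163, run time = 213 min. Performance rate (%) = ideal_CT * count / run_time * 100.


Formula: Performance = (Ideal CT * Total Count) / Run Time * 100
Ideal output time = 1.2 * 163 = 195.6 min
Performance = 195.6 / 213 * 100 = 91.8%

91.8%


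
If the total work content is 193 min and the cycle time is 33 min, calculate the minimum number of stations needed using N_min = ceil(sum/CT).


Formula: N_min = ceil(Sum of Task Times / Cycle Time)
N_min = ceil(193 min / 33 min) = ceil(5.8485)
N_min = 6 stations

6


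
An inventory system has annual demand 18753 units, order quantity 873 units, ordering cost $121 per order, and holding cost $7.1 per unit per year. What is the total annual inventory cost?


TC = 18753/873 * 121 + 873/2 * 7.1

$5698.36


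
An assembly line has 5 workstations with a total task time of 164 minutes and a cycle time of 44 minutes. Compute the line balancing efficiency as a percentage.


Formula: Efficiency = Sum of Task Times / (N_stations * CT) * 100
Total station capacity = 5 stations * 44 min = 220 min
Efficiency = 164 / 220 * 100 = 74.5%

74.5%


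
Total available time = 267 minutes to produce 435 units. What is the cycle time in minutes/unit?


Formula: CT = Available Time / Number of Units
CT = 267 min / 435 units
CT = 0.61 min/unit

0.61 min/unit


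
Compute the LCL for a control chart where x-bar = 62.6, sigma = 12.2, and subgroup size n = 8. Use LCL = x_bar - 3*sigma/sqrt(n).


LCL = 62.6 - 3 * 12.2 / sqrt(8)

49.66


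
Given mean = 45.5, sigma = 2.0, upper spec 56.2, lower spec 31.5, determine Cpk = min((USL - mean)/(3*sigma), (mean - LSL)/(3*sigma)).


Cpu = (56.2 - 45.5) / (3 * 2.0) = 1.78
Cpl = (45.5 - 31.5) / (3 * 2.0) = 2.33
Cpk = min(1.78, 2.33) = 1.78

1.78


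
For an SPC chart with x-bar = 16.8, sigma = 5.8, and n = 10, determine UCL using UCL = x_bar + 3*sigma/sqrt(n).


UCL = 16.8 + 3 * 5.8 / sqrt(10)

22.3


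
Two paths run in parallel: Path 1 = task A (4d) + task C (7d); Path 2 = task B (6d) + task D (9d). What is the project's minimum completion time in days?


Path 1 = 4 + 7 = 11 days
Path 2 = 6 + 9 = 15 days
Duration = max(11, 15) = 15 days

15 days


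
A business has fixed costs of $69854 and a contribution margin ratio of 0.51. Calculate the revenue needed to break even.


Formula: BER = Fixed Costs / Contribution Margin Ratio
BER = $69854 / 0.51
BER = $136968.63 (to the nearest cent)

$136968.63


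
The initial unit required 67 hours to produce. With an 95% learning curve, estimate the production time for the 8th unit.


Formula: T_n = T_1 * (learning_rate)^(log2(n)) where learning_rate = rate/100
Doublings = log2(8) = 3
T_n = 67 * 0.95^3
T_n = 67 * 0.8574 = 57.4 hours

57.4 hours


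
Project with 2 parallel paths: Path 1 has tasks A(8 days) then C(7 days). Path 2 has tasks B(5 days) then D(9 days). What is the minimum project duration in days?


Path 1 = 8 + 7 = 15 days
Path 2 = 5 + 9 = 14 days
Duration = max(15, 14) = 15 days

15 days


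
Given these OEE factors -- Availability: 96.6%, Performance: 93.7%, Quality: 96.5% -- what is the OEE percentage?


Formula: OEE = Availability * Performance * Quality / 10000
A * P = 96.6% * 93.7% / 100 = 90.51%
OEE = 90.51% * 96.5% / 100 = 87.3%

87.3%


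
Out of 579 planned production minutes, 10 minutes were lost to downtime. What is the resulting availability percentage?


Formula: Availability = (Planned Time - Downtime) / Planned Time * 100
Uptime = 579 - 10 = 569 min
Availability = 569 / 579 * 100 = 98.3%

98.3%


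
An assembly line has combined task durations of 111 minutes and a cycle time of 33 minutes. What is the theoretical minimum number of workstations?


Formula: N_min = ceil(Sum of Task Times / Cycle Time)
N_min = ceil(111 min / 33 min) = ceil(3.3636)
N_min = 4 stations

4


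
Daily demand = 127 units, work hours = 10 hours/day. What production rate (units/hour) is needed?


Formula: Production Rate = Daily Demand / Available Hours
Rate = 127 units/day / 10 hours/day
Rate = 12.7 units/hour

12.7 units/hour


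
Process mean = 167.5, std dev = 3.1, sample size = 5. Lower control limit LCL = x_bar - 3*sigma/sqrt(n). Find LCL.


LCL = 167.5 - 3 * 3.1 / sqrt(5)

163.34


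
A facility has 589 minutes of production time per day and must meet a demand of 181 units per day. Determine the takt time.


Formula: Takt Time = Available Production Time / Customer Demand
Takt = 589 min/day / 181 units/day
Takt = 3.25 min/unit

3.25 min/unit


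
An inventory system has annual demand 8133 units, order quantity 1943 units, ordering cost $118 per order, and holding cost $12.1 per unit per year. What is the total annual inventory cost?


TC = 8133/1943 * 118 + 1943/2 * 12.1

$12249.07


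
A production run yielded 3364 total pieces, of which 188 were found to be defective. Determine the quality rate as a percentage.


Formula: Quality Rate = Good Pieces / Total Pieces * 100
Good pieces = 3364 - 188 = 3176
QR = 3176 / 3364 * 100 = 94.4%

94.4%


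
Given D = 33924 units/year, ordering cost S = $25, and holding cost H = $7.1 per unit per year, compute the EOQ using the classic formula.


Formula: EOQ = sqrt(2 * D * S / H)
Numerator: 2 * 33924 * 25 = 1696200
2DS/H = 1696200 / 7.1 = 238901.4
EOQ = sqrt(238901.4) = 488.8 units

488.8 units


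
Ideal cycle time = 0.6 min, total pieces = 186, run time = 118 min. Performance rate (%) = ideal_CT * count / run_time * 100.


Formula: Performance = (Ideal CT * Total Count) / Run Time * 100
Ideal output time = 0.6 * 186 = 111.6 min
Performance = 111.6 / 118 * 100 = 94.6%

94.6%


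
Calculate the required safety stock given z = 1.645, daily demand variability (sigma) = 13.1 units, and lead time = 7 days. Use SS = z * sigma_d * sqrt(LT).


Formula: SS = z * sigma_d * sqrt(LT)
sqrt(LT) = sqrt(7) = 2.6458
SS = 1.645 * 13.1 * 2.6458
SS = 57.0 units

57.0 units


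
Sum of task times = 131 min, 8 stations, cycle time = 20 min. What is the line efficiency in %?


Formula: Efficiency = Sum of Task Times / (N_stations * CT) * 100
Total station capacity = 8 stations * 20 min = 160 min
Efficiency = 131 / 160 * 100 = 81.9%

81.9%


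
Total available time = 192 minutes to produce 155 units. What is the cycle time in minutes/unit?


Formula: CT = Available Time / Number of Units
CT = 192 min / 155 units
CT = 1.24 min/unit

1.24 min/unit


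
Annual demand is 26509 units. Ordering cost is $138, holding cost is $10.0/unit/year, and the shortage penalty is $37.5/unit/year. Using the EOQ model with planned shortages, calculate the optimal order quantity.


Formula: EOQ* = sqrt(2DS/H) * sqrt((H+P)/P)
Base EOQ = sqrt(2*26509*138/10.0) = 855.36 units
Correction = sqrt((10.0+37.5)/37.5) = 1.12546
EOQ* = 855.36 * 1.12546 = 962.7 units

962.7 units


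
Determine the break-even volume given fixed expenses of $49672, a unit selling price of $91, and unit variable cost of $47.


Formula: BEQ = Fixed Costs / (Price - Variable Cost)
Contribution margin = $91 - $47 = $44/unit
BEQ = ceil($49672 / $44/unit) = ceil(1128.91) = 1129 units

1129 units


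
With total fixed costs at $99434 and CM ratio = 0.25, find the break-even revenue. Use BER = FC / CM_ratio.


Formula: BER = Fixed Costs / Contribution Margin Ratio
BER = $99434 / 0.25
BER = $397736.00 (to the nearest cent)

$397736.00


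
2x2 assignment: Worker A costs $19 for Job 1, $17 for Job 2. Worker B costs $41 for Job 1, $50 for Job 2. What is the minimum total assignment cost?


Option 1: A->1 + B->2 = $19 + $50 = $69
Option 2: A->2 + B->1 = $17 + $41 = $58
Min cost = min($69, $58) = $58

$58


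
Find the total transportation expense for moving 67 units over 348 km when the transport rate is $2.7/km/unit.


TC = dist * cost * units = 348 * 2.7 * 67 = $62953.20

$62953.20


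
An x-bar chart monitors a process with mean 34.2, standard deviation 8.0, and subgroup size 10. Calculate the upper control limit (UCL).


UCL = 34.2 + 3 * 8.0 / sqrt(10)

41.79


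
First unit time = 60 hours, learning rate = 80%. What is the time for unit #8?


Formula: T_n = T_1 * (learning_rate)^(log2(n)) where learning_rate = rate/100
Doublings = log2(8) = 3
T_n = 60 * 0.8^3
T_n = 60 * 0.512 = 30.7 hours

30.7 hours


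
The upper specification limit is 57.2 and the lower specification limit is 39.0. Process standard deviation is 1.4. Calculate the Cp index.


Cp = (57.2 - 39.0) / (6 * 1.4)

2.17


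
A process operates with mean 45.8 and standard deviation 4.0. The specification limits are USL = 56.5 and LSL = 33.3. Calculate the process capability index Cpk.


Cpu = (56.5 - 45.8) / (3 * 4.0) = 0.89
Cpl = (45.8 - 33.3) / (3 * 4.0) = 1.04
Cpk = min(0.89, 1.04) = 0.89

0.89


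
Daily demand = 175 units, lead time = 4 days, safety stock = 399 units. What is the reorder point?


Formula: ROP = (Daily Demand * Lead Time) + Safety Stock
Demand during lead time = 175 * 4 = 700 units
ROP = 700 + 399 = 1099 units

1099 units


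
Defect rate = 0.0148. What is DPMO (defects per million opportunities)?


DPMO = defect_rate * 1000000 = 0.0148 * 1000000

14800


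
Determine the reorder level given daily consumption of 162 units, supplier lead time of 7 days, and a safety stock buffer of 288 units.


Formula: ROP = (Daily Demand * Lead Time) + Safety Stock
Demand during lead time = 162 * 7 = 1134 units
ROP = 1134 + 288 = 1422 units

1422 units


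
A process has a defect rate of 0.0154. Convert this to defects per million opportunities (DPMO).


DPMO = defect_rate * 1000000 = 0.0154 * 1000000

15400


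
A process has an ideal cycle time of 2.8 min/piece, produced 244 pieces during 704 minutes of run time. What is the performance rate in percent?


Formula: Performance = (Ideal CT * Total Count) / Run Time * 100
Ideal output time = 2.8 * 244 = 683.2 min
Performance = 683.2 / 704 * 100 = 97.0%

97.0%


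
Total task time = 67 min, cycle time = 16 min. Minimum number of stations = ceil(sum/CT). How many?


Formula: N_min = ceil(Sum of Task Times / Cycle Time)
N_min = ceil(67 min / 16 min) = ceil(4.1875)
N_min = 5 stations

5


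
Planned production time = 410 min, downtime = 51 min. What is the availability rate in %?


Formula: Availability = (Planned Time - Downtime) / Planned Time * 100
Uptime = 410 - 51 = 359 min
Availability = 359 / 410 * 100 = 87.6%

87.6%


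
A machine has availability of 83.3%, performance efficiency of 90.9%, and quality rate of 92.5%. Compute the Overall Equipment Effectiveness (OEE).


Formula: OEE = Availability * Performance * Quality / 10000
A * P = 83.3% * 90.9% / 100 = 75.72%
OEE = 75.72% * 92.5% / 100 = 70.0%

70.0%


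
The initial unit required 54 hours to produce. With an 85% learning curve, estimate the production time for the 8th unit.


Formula: T_n = T_1 * (learning_rate)^(log2(n)) where learning_rate = rate/100
Doublings = log2(8) = 3
T_n = 54 * 0.85^3
T_n = 54 * 0.6141 = 33.2 hours

33.2 hours


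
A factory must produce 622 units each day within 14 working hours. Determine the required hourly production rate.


Formula: Production Rate = Daily Demand / Available Hours
Rate = 622 units/day / 14 hours/day
Rate = 44.4 units/hour

44.4 units/hour


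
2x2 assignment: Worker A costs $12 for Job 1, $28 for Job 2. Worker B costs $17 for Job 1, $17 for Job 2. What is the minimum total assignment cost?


Option 1: A->1 + B->2 = $12 + $17 = $29
Option 2: A->2 + B->1 = $28 + $17 = $45
Min cost = min($29, $45) = $29

$29


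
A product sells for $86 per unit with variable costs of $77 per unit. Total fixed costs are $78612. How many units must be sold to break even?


Formula: BEQ = Fixed Costs / (Price - Variable Cost)
Contribution margin = $86 - $77 = $9/unit
BEQ = ceil($78612 / $9/unit) = ceil(8734.67) = 8735 units

8735 units


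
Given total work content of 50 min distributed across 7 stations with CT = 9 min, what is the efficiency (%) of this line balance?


Formula: Efficiency = Sum of Task Times / (N_stations * CT) * 100
Total station capacity = 7 stations * 9 min = 63 min
Efficiency = 50 / 63 * 100 = 79.4%

79.4%


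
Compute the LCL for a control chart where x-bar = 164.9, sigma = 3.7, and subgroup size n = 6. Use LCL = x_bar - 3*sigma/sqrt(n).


LCL = 164.9 - 3 * 3.7 / sqrt(6)

160.37


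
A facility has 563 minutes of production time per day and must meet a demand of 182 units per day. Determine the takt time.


Formula: Takt Time = Available Production Time / Customer Demand
Takt = 563 min/day / 182 units/day
Takt = 3.09 min/unit

3.09 min/unit


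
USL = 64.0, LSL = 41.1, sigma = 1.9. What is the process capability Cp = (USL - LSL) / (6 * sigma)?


Cp = (64.0 - 41.1) / (6 * 1.9)

2.01


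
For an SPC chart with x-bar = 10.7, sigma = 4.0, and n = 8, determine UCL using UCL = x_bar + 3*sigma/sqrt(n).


UCL = 10.7 + 3 * 4.0 / sqrt(8)

14.94


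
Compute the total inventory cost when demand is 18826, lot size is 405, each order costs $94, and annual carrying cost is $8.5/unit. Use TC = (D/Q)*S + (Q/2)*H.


TC = 18826/405 * 94 + 405/2 * 8.5

$6090.74


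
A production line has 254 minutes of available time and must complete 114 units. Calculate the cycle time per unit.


Formula: CT = Available Time / Number of Units
CT = 254 min / 114 units
CT = 2.23 min/unit

2.23 min/unit


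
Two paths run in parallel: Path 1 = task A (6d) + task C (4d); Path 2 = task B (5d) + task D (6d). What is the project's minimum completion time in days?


Path 1 = 6 + 4 = 10 days
Path 2 = 5 + 6 = 11 days
Duration = max(10, 11) = 11 days

11 days


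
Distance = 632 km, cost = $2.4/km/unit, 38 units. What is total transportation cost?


TC = dist * cost * units = 632 * 2.4 * 38 = $57638.40

$57638.40


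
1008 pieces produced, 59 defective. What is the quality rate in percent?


Formula: Quality Rate = Good Pieces / Total Pieces * 100
Good pieces = 1008 - 59 = 949
QR = 949 / 1008 * 100 = 94.1%

94.1%


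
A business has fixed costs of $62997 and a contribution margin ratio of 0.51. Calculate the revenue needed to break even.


Formula: BER = Fixed Costs / Contribution Margin Ratio
BER = $62997 / 0.51
BER = $123523.53 (to the nearest cent)

$123523.53


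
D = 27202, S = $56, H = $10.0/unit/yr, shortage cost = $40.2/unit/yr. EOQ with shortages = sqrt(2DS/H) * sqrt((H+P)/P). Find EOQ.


Formula: EOQ* = sqrt(2DS/H) * sqrt((H+P)/P)
Base EOQ = sqrt(2*27202*56/10.0) = 551.96 units
Correction = sqrt((10.0+40.2)/40.2) = 1.11748
EOQ* = 551.96 * 1.11748 = 616.8 units

616.8 units


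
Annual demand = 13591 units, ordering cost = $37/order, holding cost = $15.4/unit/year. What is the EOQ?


Formula: EOQ = sqrt(2 * D * S / H)
Numerator: 2 * 13591 * 37 = 1005734
2DS/H = 1005734 / 15.4 = 65307.4
EOQ = sqrt(65307.4) = 255.6 units

255.6 units


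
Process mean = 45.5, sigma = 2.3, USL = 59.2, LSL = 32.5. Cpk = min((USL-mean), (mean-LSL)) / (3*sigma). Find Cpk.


Cpu = (59.2 - 45.5) / (3 * 2.3) = 1.99
Cpl = (45.5 - 32.5) / (3 * 2.3) = 1.88
Cpk = min(1.99, 1.88) = 1.88

1.88


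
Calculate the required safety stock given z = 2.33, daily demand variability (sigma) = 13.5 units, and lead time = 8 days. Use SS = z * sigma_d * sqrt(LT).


Formula: SS = z * sigma_d * sqrt(LT)
sqrt(LT) = sqrt(8) = 2.8284
SS = 2.33 * 13.5 * 2.8284
SS = 89.0 units

89.0 units


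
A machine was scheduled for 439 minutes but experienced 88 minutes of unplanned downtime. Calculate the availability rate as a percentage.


Formula: Availability = (Planned Time - Downtime) / Planned Time * 100
Uptime = 439 - 88 = 351 min
Availability = 351 / 439 * 100 = 80.0%

80.0%


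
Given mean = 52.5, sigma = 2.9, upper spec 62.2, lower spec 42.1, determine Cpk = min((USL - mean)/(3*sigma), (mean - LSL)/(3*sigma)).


Cpu = (62.2 - 52.5) / (3 * 2.9) = 1.11
Cpl = (52.5 - 42.1) / (3 * 2.9) = 1.2
Cpk = min(1.11, 1.2) = 1.11

1.11


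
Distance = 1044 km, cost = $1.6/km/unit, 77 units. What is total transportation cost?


TC = dist * cost * units = 1044 * 1.6 * 77 = $128620.80

$128620.80


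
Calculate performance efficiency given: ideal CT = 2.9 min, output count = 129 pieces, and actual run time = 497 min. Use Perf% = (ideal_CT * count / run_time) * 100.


Formula: Performance = (Ideal CT * Total Count) / Run Time * 100
Ideal output time = 2.9 * 129 = 374.1 min
Performance = 374.1 / 497 * 100 = 75.3%

75.3%


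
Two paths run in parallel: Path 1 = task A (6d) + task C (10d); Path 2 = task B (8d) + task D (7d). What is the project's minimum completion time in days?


Path 1 = 6 + 10 = 16 days
Path 2 = 8 + 7 = 15 days
Duration = max(16, 15) = 16 days

16 days


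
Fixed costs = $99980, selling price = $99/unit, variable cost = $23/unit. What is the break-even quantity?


Formula: BEQ = Fixed Costs / (Price - Variable Cost)
Contribution margin = $99 - $23 = $76/unit
BEQ = ceil($99980 / $76/unit) = ceil(1315.53) = 1316 units

1316 units


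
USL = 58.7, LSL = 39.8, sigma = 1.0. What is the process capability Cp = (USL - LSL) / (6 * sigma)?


Cp = (58.7 - 39.8) / (6 * 1.0)

3.15


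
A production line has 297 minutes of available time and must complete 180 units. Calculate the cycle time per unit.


Formula: CT = Available Time / Number of Units
CT = 297 min / 180 units
CT = 1.65 min/unit

1.65 min/unit


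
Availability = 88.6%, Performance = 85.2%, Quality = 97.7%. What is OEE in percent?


Formula: OEE = Availability * Performance * Quality / 10000
A * P = 88.6% * 85.2% / 100 = 75.49%
OEE = 75.49% * 97.7% / 100 = 73.8%

73.8%


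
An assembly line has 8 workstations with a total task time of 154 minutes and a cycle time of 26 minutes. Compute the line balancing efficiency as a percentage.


Formula: Efficiency = Sum of Task Times / (N_stations * CT) * 100
Total station capacity = 8 stations * 26 min = 208 min
Efficiency = 154 / 208 * 100 = 74.0%

74.0%


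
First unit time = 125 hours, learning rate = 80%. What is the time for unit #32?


Formula: T_n = T_1 * (learning_rate)^(log2(n)) where learning_rate = rate/100
Doublings = log2(32) = 5
T_n = 125 * 0.8^5
T_n = 125 * 0.3277 = 41.0 hours

41.0 hours


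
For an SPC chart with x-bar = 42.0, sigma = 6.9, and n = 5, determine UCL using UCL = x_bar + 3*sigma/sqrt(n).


UCL = 42.0 + 3 * 6.9 / sqrt(5)

51.26


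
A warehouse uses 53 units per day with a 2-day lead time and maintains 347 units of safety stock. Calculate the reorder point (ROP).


Formula: ROP = (Daily Demand * Lead Time) + Safety Stock
Demand during lead time = 53 * 2 = 106 units
ROP = 106 + 347 = 453 units

453 units


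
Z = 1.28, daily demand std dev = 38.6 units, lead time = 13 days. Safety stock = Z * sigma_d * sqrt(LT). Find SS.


Formula: SS = z * sigma_d * sqrt(LT)
sqrt(LT) = sqrt(13) = 3.6056
SS = 1.28 * 38.6 * 3.6056
SS = 178.1 units

178.1 units


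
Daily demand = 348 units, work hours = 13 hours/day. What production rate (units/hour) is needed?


Formula: Production Rate = Daily Demand / Available Hours
Rate = 348 units/day / 13 hours/day
Rate = 26.8 units/hour

26.8 units/hour


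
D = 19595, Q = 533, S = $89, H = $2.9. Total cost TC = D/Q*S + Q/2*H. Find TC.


TC = 19595/533 * 89 + 533/2 * 2.9

$4044.81


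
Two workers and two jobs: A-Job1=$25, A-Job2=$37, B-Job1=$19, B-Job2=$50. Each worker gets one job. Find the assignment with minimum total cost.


Option 1: A->1 + B->2 = $25 + $50 = $75
Option 2: A->2 + B->1 = $37 + $19 = $56
Min cost = min($75, $56) = $56

$56


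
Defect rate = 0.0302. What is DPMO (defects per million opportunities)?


DPMO = defect_rate * 1000000 = 0.0302 * 1000000

30200


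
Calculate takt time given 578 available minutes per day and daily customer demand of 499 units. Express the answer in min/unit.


Formula: Takt Time = Available Production Time / Customer Demand
Takt = 578 min/day / 499 units/day
Takt = 1.16 min/unit

1.16 min/unit


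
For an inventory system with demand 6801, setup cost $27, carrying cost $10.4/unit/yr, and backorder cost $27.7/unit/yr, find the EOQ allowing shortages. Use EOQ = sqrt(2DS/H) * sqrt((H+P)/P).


Formula: EOQ* = sqrt(2DS/H) * sqrt((H+P)/P)
Base EOQ = sqrt(2*6801*27/10.4) = 187.92 units
Correction = sqrt((10.4+27.7)/27.7) = 1.1728
EOQ* = 187.92 * 1.1728 = 220.4 units

220.4 units


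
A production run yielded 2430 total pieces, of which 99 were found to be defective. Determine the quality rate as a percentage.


Formula: Quality Rate = Good Pieces / Total Pieces * 100
Good pieces = 2430 - 99 = 2331
QR = 2331 / 2430 * 100 = 95.9%

95.9%


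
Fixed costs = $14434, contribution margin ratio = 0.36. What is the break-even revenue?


Formula: BER = Fixed Costs / Contribution Margin Ratio
BER = $14434 / 0.36
BER = $40094.44 (to the nearest cent)

$40094.44


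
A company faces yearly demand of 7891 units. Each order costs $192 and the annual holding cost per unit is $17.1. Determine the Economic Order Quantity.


Formula: EOQ = sqrt(2 * D * S / H)
Numerator: 2 * 7891 * 192 = 3030144
2DS/H = 3030144 / 17.1 = 177201.4
EOQ = sqrt(177201.4) = 421.0 units

421.0 units


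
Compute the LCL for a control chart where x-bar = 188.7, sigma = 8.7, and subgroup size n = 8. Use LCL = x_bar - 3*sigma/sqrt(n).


LCL = 188.7 - 3 * 8.7 / sqrt(8)

179.47


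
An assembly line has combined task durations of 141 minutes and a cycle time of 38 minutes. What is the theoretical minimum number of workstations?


Formula: N_min = ceil(Sum of Task Times / Cycle Time)
N_min = ceil(141 min / 38 min) = ceil(3.7105)
N_min = 4 stations

4


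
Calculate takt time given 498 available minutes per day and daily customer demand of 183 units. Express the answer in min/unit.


Formula: Takt Time = Available Production Time / Customer Demand
Takt = 498 min/day / 183 units/day
Takt = 2.72 min/unit

2.72 min/unit


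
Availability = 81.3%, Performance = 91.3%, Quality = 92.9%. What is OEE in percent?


Formula: OEE = Availability * Performance * Quality / 10000
A * P = 81.3% * 91.3% / 100 = 74.23%
OEE = 74.23% * 92.9% / 100 = 69.0%

69.0%


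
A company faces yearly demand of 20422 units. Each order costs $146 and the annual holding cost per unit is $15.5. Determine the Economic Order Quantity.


Formula: EOQ = sqrt(2 * D * S / H)
Numerator: 2 * 20422 * 146 = 5963224
2DS/H = 5963224 / 15.5 = 384724.1
EOQ = sqrt(384724.1) = 620.3 units

620.3 units


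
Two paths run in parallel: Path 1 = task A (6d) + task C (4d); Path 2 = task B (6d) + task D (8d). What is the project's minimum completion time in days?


Path 1 = 6 + 4 = 10 days
Path 2 = 6 + 8 = 14 days
Duration = max(10, 14) = 14 days

14 days


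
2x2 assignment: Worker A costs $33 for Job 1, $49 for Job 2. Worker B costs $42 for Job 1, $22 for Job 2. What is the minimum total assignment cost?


Option 1: A->1 + B->2 = $33 + $22 = $55
Option 2: A->2 + B->1 = $49 + $42 = $91
Min cost = min($55, $91) = $55

$55


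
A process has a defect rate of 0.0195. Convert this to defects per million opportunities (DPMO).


DPMO = defect_rate * 1000000 = 0.0195 * 1000000

19500


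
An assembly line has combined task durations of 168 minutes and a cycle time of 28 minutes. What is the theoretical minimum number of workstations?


Formula: N_min = ceil(Sum of Task Times / Cycle Time)
N_min = ceil(168 min / 28 min) = ceil(6.0)
N_min = 6 stations

6


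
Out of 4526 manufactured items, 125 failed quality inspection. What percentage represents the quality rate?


Formula: Quality Rate = Good Pieces / Total Pieces * 100
Good pieces = 4526 - 125 = 4401
QR = 4401 / 4526 * 100 = 97.2%

97.2%


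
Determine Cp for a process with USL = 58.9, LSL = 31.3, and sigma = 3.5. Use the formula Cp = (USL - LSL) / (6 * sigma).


Cp = (58.9 - 31.3) / (6 * 3.5)

1.31


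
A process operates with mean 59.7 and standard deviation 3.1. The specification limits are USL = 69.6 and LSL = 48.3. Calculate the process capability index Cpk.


Cpu = (69.6 - 59.7) / (3 * 3.1) = 1.06
Cpl = (59.7 - 48.3) / (3 * 3.1) = 1.23
Cpk = min(1.06, 1.23) = 1.06

1.06


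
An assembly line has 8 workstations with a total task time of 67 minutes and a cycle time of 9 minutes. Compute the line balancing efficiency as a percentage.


Formula: Efficiency = Sum of Task Times / (N_stations * CT) * 100
Total station capacity = 8 stations * 9 min = 72 min
Efficiency = 67 / 72 * 100 = 93.1%

93.1%


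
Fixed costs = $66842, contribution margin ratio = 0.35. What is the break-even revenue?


Formula: BER = Fixed Costs / Contribution Margin Ratio
BER = $66842 / 0.35
BER = $190977.14 (to the nearest cent)

$190977.14


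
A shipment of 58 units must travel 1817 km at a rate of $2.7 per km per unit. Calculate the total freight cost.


TC = dist * cost * units = 1817 * 2.7 * 58 = $284542.20

$284542.20


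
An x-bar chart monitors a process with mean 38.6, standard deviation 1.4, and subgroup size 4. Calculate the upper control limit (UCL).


UCL = 38.6 + 3 * 1.4 / sqrt(4)

40.7


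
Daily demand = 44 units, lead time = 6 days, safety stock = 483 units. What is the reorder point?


Formula: ROP = (Daily Demand * Lead Time) + Safety Stock
Demand during lead time = 44 * 6 = 264 units
ROP = 264 + 483 = 747 units

747 units


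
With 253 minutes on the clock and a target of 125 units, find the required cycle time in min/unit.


Formula: CT = Available Time / Number of Units
CT = 253 min / 125 units
CT = 2.02 min/unit

2.02 min/unit


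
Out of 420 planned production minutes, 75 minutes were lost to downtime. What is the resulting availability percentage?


Formula: Availability = (Planned Time - Downtime) / Planned Time * 100
Uptime = 420 - 75 = 345 min
Availability = 345 / 420 * 100 = 82.1%

82.1%


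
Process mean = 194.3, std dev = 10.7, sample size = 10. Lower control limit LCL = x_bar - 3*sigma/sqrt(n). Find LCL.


LCL = 194.3 - 3 * 10.7 / sqrt(10)

184.15


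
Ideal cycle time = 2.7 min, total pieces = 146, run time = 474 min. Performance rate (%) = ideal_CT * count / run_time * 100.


Formula: Performance = (Ideal CT * Total Count) / Run Time * 100
Ideal output time = 2.7 * 146 = 394.2 min
Performance = 394.2 / 474 * 100 = 83.2%

83.2%


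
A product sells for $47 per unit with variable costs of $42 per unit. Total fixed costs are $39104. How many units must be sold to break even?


Formula: BEQ = Fixed Costs / (Price - Variable Cost)
Contribution margin = $47 - $42 = $5/unit
BEQ = ceil($39104 / $5/unit) = ceil(7820.8) = 7821 units

7821 units


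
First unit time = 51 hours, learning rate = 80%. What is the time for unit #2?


Formula: T_n = T_1 * (learning_rate)^(log2(n)) where learning_rate = rate/100
Doublings = log2(2) = 1
T_n = 51 * 0.8^1
T_n = 51 * 0.8 = 40.8 hours

40.8 hours


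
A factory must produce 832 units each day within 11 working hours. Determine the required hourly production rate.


Formula: Production Rate = Daily Demand / Available Hours
Rate = 832 units/day / 11 hours/day
Rate = 75.6 units/hour

75.6 units/hour


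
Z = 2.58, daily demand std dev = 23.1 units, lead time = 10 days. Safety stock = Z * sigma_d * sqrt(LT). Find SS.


Formula: SS = z * sigma_d * sqrt(LT)
sqrt(LT) = sqrt(10) = 3.1623
SS = 2.58 * 23.1 * 3.1623
SS = 188.5 units

188.5 units


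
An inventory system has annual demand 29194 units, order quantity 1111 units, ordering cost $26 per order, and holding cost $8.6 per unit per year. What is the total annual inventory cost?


TC = 29194/1111 * 26 + 1111/2 * 8.6

$5460.51


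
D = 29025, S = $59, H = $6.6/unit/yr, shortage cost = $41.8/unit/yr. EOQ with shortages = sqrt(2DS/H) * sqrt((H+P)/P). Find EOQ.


Formula: EOQ* = sqrt(2DS/H) * sqrt((H+P)/P)
Base EOQ = sqrt(2*29025*59/6.6) = 720.37 units
Correction = sqrt((6.6+41.8)/41.8) = 1.07606
EOQ* = 720.37 * 1.07606 = 775.2 units

775.2 units


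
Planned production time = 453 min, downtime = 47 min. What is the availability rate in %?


Formula: Availability = (Planned Time - Downtime) / Planned Time * 100
Uptime = 453 - 47 = 406 min
Availability = 406 / 453 * 100 = 89.6%

89.6%


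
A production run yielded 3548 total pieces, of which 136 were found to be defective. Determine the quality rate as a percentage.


Formula: Quality Rate = Good Pieces / Total Pieces * 100
Good pieces = 3548 - 136 = 3412
QR = 3412 / 3548 * 100 = 96.2%

96.2%


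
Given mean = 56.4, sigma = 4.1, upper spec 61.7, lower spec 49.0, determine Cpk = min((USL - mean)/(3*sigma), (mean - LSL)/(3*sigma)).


Cpu = (61.7 - 56.4) / (3 * 4.1) = 0.43
Cpl = (56.4 - 49.0) / (3 * 4.1) = 0.6
Cpk = min(0.43, 0.6) = 0.43

0.43


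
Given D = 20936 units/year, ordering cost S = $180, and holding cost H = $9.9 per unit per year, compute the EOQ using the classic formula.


Formula: EOQ = sqrt(2 * D * S / H)
Numerator: 2 * 20936 * 180 = 7536960
2DS/H = 7536960 / 9.9 = 761309.1
EOQ = sqrt(761309.1) = 872.5 units

872.5 units


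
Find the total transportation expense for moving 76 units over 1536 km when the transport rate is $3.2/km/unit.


TC = dist * cost * units = 1536 * 3.2 * 76 = $373555.20

$373555.20


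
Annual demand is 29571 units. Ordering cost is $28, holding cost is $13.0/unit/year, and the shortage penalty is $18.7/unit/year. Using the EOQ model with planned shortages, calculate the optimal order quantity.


Formula: EOQ* = sqrt(2DS/H) * sqrt((H+P)/P)
Base EOQ = sqrt(2*29571*28/13.0) = 356.91 units
Correction = sqrt((13.0+18.7)/18.7) = 1.30199
EOQ* = 356.91 * 1.30199 = 464.7 units

464.7 units


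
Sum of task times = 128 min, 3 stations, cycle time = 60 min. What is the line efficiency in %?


Formula: Efficiency = Sum of Task Times / (N_stations * CT) * 100
Total station capacity = 3 stations * 60 min = 180 min
Efficiency = 128 / 180 * 100 = 71.1%

71.1%


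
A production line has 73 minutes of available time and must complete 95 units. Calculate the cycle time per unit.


Formula: CT = Available Time / Number of Units
CT = 73 min / 95 units
CT = 0.77 min/unit

0.77 min/unit


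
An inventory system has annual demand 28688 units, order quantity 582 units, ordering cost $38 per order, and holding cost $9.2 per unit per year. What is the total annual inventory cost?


TC = 28688/582 * 38 + 582/2 * 9.2

$4550.30


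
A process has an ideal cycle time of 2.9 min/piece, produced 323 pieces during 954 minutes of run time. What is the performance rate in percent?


Formula: Performance = (Ideal CT * Total Count) / Run Time * 100
Ideal output time = 2.9 * 323 = 936.7 min
Performance = 936.7 / 954 * 100 = 98.2%

98.2%


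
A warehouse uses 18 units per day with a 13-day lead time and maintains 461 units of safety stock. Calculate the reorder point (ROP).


Formula: ROP = (Daily Demand * Lead Time) + Safety Stock
Demand during lead time = 18 * 13 = 234 units
ROP = 234 + 461 = 695 units

695 units


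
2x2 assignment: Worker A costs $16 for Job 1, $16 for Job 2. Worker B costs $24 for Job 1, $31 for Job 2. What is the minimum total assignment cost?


Option 1: A->1 + B->2 = $16 + $31 = $47
Option 2: A->2 + B->1 = $16 + $24 = $40
Min cost = min($47, $40) = $40

$40


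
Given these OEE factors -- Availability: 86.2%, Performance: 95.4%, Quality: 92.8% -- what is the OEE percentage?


Formula: OEE = Availability * Performance * Quality / 10000
A * P = 86.2% * 95.4% / 100 = 82.23%
OEE = 82.23% * 92.8% / 100 = 76.3%

76.3%


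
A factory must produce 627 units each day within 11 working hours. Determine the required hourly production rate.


Formula: Production Rate = Daily Demand / Available Hours
Rate = 627 units/day / 11 hours/day
Rate = 57.0 units/hour

57.0 units/hour


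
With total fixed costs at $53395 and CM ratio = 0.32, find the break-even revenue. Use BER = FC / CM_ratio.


Formula: BER = Fixed Costs / Contribution Margin Ratio
BER = $53395 / 0.32
BER = $166859.38 (to the nearest cent)

$166859.38


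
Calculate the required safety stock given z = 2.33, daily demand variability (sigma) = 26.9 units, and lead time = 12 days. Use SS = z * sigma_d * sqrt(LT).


Formula: SS = z * sigma_d * sqrt(LT)
sqrt(LT) = sqrt(12) = 3.4641
SS = 2.33 * 26.9 * 3.4641
SS = 217.1 units

217.1 units


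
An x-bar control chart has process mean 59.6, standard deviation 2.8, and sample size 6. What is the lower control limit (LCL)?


LCL = 59.6 - 3 * 2.8 / sqrt(6)

56.17


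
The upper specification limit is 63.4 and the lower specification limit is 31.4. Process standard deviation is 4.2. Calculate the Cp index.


Cp = (63.4 - 31.4) / (6 * 4.2)

1.27


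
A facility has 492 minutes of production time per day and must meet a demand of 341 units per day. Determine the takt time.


Formula: Takt Time = Available Production Time / Customer Demand
Takt = 492 min/day / 341 units/day
Takt = 1.44 min/unit

1.44 min/unit


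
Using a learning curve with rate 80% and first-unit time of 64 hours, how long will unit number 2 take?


Formula: T_n = T_1 * (learning_rate)^(log2(n)) where learning_rate = rate/100
Doublings = log2(2) = 1
T_n = 64 * 0.8^1
T_n = 64 * 0.8 = 51.2 hours

51.2 hours


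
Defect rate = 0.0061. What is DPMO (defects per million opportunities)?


DPMO = defect_rate * 1000000 = 0.0061 * 1000000

6100


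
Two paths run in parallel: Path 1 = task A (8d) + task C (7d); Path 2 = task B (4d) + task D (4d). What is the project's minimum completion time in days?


Path 1 = 8 + 7 = 15 days
Path 2 = 4 + 4 = 8 days
Duration = max(15, 8) = 15 days

15 days


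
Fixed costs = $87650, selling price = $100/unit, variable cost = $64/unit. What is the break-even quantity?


Formula: BEQ = Fixed Costs / (Price - Variable Cost)
Contribution margin = $100 - $64 = $36/unit
BEQ = ceil($87650 / $36/unit) = ceil(2434.72) = 2435 units

2435 units


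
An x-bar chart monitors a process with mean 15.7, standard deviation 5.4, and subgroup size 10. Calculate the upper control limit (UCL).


UCL = 15.7 + 3 * 5.4 / sqrt(10)

20.82


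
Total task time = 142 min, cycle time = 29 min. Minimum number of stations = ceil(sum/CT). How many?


Formula: N_min = ceil(Sum of Task Times / Cycle Time)
N_min = ceil(142 min / 29 min) = ceil(4.8966)
N_min = 5 stations

5
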